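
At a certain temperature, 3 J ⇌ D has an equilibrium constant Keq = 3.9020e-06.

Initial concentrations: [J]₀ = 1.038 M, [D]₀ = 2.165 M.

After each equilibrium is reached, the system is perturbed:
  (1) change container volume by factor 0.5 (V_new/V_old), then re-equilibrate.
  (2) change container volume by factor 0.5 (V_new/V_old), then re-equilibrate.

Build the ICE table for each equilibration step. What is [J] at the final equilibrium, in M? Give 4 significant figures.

[J]_eq = 29.82 M

Q₀ = 1.936 vs Keq = 3.9020e-06 ⇒ Q>K, reverse
Step 1:
                    J           D
  init          1.038       2.165
  Δ              6.49      -2.163
  eq            7.528    0.001665
  solve Keq expr → x = -2.163; check Q = 3.9020e-06
Then change container volume by factor 0.5 (V_new/V_old).
Step 2:
                    J           D
  init          15.06    0.003329
  Δ          -0.02973    0.009909
  eq            15.03     0.01324
  solve Keq expr → x = 0.009909; check Q = 3.9020e-06
Then change container volume by factor 0.5 (V_new/V_old).
Step 3:
                    J           D
  init          30.05     0.02648
  Δ            -0.231     0.07701
  eq            29.82      0.1035
  solve Keq expr → x = 0.07701; check Q = 3.9020e-06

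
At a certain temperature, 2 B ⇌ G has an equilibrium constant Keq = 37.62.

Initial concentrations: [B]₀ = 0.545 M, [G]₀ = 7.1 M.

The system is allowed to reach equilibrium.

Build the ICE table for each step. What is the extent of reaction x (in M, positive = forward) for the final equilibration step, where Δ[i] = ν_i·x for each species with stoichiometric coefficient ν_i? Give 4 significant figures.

Q₀ = 23.9 vs Keq = 37.62 ⇒ Q<K, forward
Step 1:
                    B           G
  init          0.545         7.1
  Δ           -0.1089     0.05445
  eq           0.4361       7.154
  solve Keq expr → x = 0.05445; check Q = 37.62

x = 0.05445 M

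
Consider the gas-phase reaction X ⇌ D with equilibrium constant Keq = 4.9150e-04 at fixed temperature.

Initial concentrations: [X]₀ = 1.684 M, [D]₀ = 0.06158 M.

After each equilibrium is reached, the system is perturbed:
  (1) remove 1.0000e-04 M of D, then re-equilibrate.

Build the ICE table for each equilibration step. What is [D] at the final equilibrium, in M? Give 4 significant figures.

Q₀ = 0.03657 vs Keq = 4.9150e-04 ⇒ Q>K, reverse
Step 1:
                   X          D
  I            1.684    0.06158
  C          0.06072   -0.06072
  E            1.745 8.5753e-04
  solve Keq expr → x = -0.06072; check Q = 4.9150e-04
Then remove 1.0000e-04 M of D.
Step 2:
                   X          D
  I            1.745 7.5753e-04
  C       -9.9951e-05 9.9951e-05
  E            1.745 8.5748e-04
  solve Keq expr → x = 9.9951e-05; check Q = 4.9150e-04

[D]_eq = 8.5748e-04 M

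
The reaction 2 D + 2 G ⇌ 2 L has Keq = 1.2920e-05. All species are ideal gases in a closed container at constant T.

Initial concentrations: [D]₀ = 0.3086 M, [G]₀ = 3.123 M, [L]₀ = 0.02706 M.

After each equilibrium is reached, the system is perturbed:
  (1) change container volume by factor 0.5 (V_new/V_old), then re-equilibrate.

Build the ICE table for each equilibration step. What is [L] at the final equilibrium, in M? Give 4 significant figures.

Q₀ = 7.8835e-04 vs Keq = 1.2920e-05 ⇒ Q>K, reverse
Step 1:
                    D           G           L
  I            0.3086       3.123     0.02706
  C           0.02331     0.02331    -0.02331
  E            0.3319       3.146    0.003754
  solve Keq expr → x = -0.01165; check Q = 1.2920e-05
Then change container volume by factor 0.5 (V_new/V_old).
Step 2:
                    D           G           L
  I            0.6638       6.293    0.007507
  C         -0.007324   -0.007324    0.007324
  E            0.6565       6.285     0.01483
  solve Keq expr → x = 0.003662; check Q = 1.2920e-05

[L]_eq = 0.01483 M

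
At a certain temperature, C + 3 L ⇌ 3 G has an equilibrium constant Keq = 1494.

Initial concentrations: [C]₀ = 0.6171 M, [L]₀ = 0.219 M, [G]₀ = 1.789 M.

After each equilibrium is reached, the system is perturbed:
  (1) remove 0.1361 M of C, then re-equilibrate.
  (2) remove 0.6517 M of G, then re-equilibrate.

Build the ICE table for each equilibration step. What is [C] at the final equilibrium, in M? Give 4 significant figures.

Q₀ = 883.4 vs Keq = 1494 ⇒ Q<K, forward
Step 1:
                    C           L           G
  init         0.6171       0.219       1.789
  Δ          -0.01032    -0.03095     0.03095
  eq           0.6068       0.188        1.82
  solve Keq expr → x = 0.01032; check Q = 1494
Then remove 0.1361 M of C.
Step 2:
                    C           L           G
  init         0.4707       0.188        1.82
  Δ          0.004774     0.01432    -0.01432
  eq           0.4755      0.2024       1.806
  solve Keq expr → x = -0.004774; check Q = 1494
Then remove 0.6517 M of G.
Step 3:
                    C           L           G
  init         0.4755      0.2024       1.154
  Δ          -0.02126    -0.06379     0.06379
  eq           0.4542      0.1386       1.218
  solve Keq expr → x = 0.02126; check Q = 1494

[C]_eq = 0.4542 M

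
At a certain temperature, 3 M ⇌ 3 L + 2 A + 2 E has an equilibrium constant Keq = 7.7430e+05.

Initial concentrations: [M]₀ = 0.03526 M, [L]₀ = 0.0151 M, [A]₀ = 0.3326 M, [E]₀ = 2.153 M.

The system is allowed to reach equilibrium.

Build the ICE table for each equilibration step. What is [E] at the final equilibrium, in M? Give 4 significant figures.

Q₀ = 0.04027 vs Keq = 7.7430e+05 ⇒ Q<K, forward
Step 1:
                    M           L           A           E
  init        0.03526      0.0151      0.3326       2.153
  Δ           -0.0348      0.0348      0.0232      0.0232
  eq       4.5823e-04      0.0499      0.3558       2.176
  solve Keq expr → x = 0.0116; check Q = 7.7430e+05

[E]_eq = 2.176 M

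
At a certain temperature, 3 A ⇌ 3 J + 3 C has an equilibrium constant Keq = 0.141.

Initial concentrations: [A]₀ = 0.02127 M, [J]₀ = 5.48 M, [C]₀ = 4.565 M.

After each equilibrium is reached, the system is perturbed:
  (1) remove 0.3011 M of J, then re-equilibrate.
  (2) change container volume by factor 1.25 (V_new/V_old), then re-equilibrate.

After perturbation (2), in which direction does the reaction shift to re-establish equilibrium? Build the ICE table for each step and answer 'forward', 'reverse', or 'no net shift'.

Direction: forward

Q₀ = 1.6269e+09 vs Keq = 0.141 ⇒ Q>K, reverse
Step 1:
                   A          J          C
  Initial    0.02127       5.48      4.565
  Change       3.579     -3.579     -3.579
  Equil          3.6      1.901     0.9859
  solve Keq expr → x = -1.193; check Q = 0.141
Then remove 0.3011 M of J.
Step 2:
                   A          J          C
  Initial        3.6        1.6     0.9859
  Change    -0.09279    0.09279    0.09279
  Equil        3.508      1.693      1.079
  solve Keq expr → x = 0.03093; check Q = 0.141
Then change container volume by factor 1.25 (V_new/V_old).
Step 3:
                   A          J          C
  Initial      2.806      1.354     0.8629
  Change     -0.1028     0.1028     0.1028
  Equil        2.703      1.457     0.9658
  solve Keq expr → x = 0.03428; check Q = 0.141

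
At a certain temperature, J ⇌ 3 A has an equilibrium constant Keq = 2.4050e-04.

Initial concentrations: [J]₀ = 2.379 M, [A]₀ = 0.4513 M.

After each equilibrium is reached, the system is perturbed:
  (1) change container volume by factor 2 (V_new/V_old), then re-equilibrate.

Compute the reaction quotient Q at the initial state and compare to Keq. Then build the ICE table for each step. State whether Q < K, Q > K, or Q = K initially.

Q₀ = 0.03864; Q > K (proceeds reverse)

Q₀ = 0.03864 vs Keq = 2.4050e-04 ⇒ Q>K, reverse
Step 1:
                  J         A
  I           2.379    0.4513
  C          0.1223   -0.3669
  E           2.501   0.08442
  solve Keq expr → x = -0.1223; check Q = 2.4050e-04
Then change container volume by factor 2 (V_new/V_old).
Step 2:
                  J         A
  I           1.251   0.04221
  C       -0.008215   0.02465
  E           1.242   0.06685
  solve Keq expr → x = 0.008215; check Q = 2.4050e-04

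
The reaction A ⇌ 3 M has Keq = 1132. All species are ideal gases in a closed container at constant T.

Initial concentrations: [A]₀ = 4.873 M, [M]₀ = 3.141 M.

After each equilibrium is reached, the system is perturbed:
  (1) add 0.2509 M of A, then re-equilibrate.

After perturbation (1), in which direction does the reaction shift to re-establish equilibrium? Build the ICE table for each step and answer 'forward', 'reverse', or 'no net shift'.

Q₀ = 6.359 vs Keq = 1132 ⇒ Q<K, forward
Step 1:
                   A          M
  Initial      4.873      3.141
  Change      -3.132      9.396
  Equil        1.741      12.54
  solve Keq expr → x = 3.132; check Q = 1132
Then add 0.2509 M of A.
Step 2:
                   A          M
  Initial      1.992      12.54
  Change     -0.1099     0.3297
  Equil        1.882      12.87
  solve Keq expr → x = 0.1099; check Q = 1132

Direction: forward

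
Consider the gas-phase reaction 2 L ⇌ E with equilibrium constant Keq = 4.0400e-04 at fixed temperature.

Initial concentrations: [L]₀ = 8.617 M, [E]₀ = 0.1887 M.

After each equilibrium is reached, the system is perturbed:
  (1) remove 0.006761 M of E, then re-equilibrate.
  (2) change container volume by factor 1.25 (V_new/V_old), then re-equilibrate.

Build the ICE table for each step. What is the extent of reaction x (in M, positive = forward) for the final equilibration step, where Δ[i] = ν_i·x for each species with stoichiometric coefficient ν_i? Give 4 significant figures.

Q₀ = 0.002541 vs Keq = 4.0400e-04 ⇒ Q>K, reverse
Step 1:
                    L           E
  init          8.617      0.1887
  Δ             0.313     -0.1565
  eq             8.93     0.03222
  solve Keq expr → x = -0.1565; check Q = 4.0400e-04
Then remove 0.006761 M of E.
Step 2:
                    L           E
  init           8.93     0.02546
  Δ          -0.01333    0.006665
  eq            8.917     0.03212
  solve Keq expr → x = 0.006665; check Q = 4.0400e-04
Then change container volume by factor 1.25 (V_new/V_old).
Step 3:
                    L           E
  init          7.133      0.0257
  Δ           0.01016   -0.005081
  eq            7.143     0.02062
  solve Keq expr → x = -0.005081; check Q = 4.0400e-04

x = -0.005081 M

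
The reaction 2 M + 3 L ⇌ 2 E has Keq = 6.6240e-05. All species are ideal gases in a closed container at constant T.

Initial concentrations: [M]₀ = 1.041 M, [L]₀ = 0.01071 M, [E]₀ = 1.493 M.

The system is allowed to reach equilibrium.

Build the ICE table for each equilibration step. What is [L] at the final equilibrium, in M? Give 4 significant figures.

Q₀ = 1.6744e+06 vs Keq = 6.6240e-05 ⇒ Q>K, reverse
Step 1:
                    M           L           E
  init          1.041     0.01071       1.493
  Δ             1.429       2.144      -1.429
  eq             2.47       2.155      0.0636
  solve Keq expr → x = -0.7147; check Q = 6.6240e-05

[L]_eq = 2.155 M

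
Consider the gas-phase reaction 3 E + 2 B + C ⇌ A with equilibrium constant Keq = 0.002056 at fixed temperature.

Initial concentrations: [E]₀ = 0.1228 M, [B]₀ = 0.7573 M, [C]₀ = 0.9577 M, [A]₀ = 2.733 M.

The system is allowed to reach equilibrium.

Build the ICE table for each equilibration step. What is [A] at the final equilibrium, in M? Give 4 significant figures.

Q₀ = 2687 vs Keq = 0.002056 ⇒ Q>K, reverse
Step 1:
                  E         B         C         A
  init       0.1228    0.7573    0.9577     2.733
  Δ           3.357     2.238     1.119    -1.119
  eq           3.48     2.995     2.077     1.614
  solve Keq expr → x = -1.119; check Q = 0.002056

[A]_eq = 1.614 M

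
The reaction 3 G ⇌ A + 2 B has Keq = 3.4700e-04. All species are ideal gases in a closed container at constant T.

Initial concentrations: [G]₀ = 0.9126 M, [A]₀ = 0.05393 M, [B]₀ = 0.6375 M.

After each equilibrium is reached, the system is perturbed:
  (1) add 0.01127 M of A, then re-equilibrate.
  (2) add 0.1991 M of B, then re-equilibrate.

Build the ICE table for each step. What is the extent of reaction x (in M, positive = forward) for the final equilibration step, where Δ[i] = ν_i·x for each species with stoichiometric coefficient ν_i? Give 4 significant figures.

Q₀ = 0.02884 vs Keq = 3.4700e-04 ⇒ Q>K, reverse
Step 1:
                  G         A         B
  I          0.9126   0.05393    0.6375
  C          0.1573  -0.05243   -0.1049
  E            1.07  0.001498    0.5326
  solve Keq expr → x = -0.05243; check Q = 3.4700e-04
Then add 0.01127 M of A.
Step 2:
                  G         A         B
  I            1.07   0.01277    0.5326
  C         0.03295  -0.01098  -0.02197
  E           1.103  0.001785    0.5107
  solve Keq expr → x = -0.01098; check Q = 3.4700e-04
Then add 0.1991 M of B.
Step 3:
                  G         A         B
  I           1.103  0.001785    0.7098
  C         0.00255 -8.4999e-04   -0.0017
  E           1.105 9.3483e-04    0.7081
  solve Keq expr → x = -8.4999e-04; check Q = 3.4700e-04

x = -8.4999e-04 M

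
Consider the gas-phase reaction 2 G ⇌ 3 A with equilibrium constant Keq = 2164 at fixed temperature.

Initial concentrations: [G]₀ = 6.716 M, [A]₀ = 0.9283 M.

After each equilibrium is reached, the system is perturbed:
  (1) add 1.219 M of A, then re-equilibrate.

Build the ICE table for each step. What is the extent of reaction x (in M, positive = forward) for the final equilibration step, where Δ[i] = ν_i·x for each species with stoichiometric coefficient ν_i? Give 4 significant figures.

Q₀ = 0.01774 vs Keq = 2164 ⇒ Q<K, forward
Step 1:
                  G         A
  Initial     6.716    0.9283
  Change     -6.038     9.057
  Equil      0.6782     9.985
  solve Keq expr → x = 3.019; check Q = 2164
Then add 1.219 M of A.
Step 2:
                  G         A
  Initial    0.6782      11.2
  Change     0.1102   -0.1652
  Equil      0.7884     11.04
  solve Keq expr → x = -0.05508; check Q = 2164

x = -0.05508 M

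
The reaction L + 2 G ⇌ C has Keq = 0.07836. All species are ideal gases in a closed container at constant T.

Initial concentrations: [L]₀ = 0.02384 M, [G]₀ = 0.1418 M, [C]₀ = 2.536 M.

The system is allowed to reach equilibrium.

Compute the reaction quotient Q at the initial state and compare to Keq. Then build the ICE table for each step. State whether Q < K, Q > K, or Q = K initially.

Q₀ = 5290 vs Keq = 0.07836 ⇒ Q>K, reverse
Step 1:
                   L          G          C
  I          0.02384     0.1418      2.536
  C            1.456      2.911     -1.456
  E            1.479      3.053       1.08
  solve Keq expr → x = -1.456; check Q = 0.07836

Q₀ = 5290; Q > K (proceeds reverse)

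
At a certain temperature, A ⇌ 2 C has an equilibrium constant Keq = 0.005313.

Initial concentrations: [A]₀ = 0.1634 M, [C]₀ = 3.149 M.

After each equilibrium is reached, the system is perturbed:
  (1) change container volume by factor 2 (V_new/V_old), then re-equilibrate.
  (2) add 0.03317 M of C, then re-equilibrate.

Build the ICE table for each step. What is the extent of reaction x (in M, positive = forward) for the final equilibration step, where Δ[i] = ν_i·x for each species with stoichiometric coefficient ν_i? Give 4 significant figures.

Q₀ = 60.69 vs Keq = 0.005313 ⇒ Q>K, reverse
Step 1:
                   A          C
  I           0.1634      3.149
  C            1.527     -3.054
  E            1.691    0.09477
  solve Keq expr → x = -1.527; check Q = 0.005313
Then change container volume by factor 2 (V_new/V_old).
Step 2:
                   A          C
  I           0.8453    0.04739
  C        -0.009623    0.01925
  E           0.8356    0.06663
  solve Keq expr → x = 0.009623; check Q = 0.005313
Then add 0.03317 M of C.
Step 3:
                   A          C
  I           0.8356     0.0998
  C          0.01626   -0.03252
  E           0.8519    0.06728
  solve Keq expr → x = -0.01626; check Q = 0.005313

x = -0.01626 M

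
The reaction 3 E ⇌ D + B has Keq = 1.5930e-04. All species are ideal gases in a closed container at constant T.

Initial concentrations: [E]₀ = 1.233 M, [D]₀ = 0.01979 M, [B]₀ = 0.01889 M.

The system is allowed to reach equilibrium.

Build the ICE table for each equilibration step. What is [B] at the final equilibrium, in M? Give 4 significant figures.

Q₀ = 1.9943e-04 vs Keq = 1.5930e-04 ⇒ Q>K, reverse
Step 1:
                  E         D         B
  init        1.233   0.01979   0.01889
  Δ        0.005796 -0.001932 -0.001932
  eq          1.239   0.01786   0.01696
  solve Keq expr → x = -0.001932; check Q = 1.5930e-04

[B]_eq = 0.01696 M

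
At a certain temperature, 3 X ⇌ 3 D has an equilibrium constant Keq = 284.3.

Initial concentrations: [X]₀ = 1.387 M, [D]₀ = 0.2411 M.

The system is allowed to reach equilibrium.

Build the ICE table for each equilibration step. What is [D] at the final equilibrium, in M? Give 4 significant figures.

[D]_eq = 1.413 M

Q₀ = 0.005252 vs Keq = 284.3 ⇒ Q<K, forward
Step 1:
                    X           D
  Initial       1.387      0.2411
  Change       -1.172       1.172
  Equil        0.2149       1.413
  solve Keq expr → x = 0.3907; check Q = 284.3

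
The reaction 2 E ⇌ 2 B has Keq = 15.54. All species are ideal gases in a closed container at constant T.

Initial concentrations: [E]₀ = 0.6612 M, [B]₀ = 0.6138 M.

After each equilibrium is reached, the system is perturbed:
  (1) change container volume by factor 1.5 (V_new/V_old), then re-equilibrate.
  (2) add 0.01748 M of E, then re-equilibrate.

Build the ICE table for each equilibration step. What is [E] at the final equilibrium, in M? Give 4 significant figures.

[E]_eq = 0.1755 M

Q₀ = 0.8618 vs Keq = 15.54 ⇒ Q<K, forward
Step 1:
                   E          B
  I           0.6612     0.6138
  C          -0.4032     0.4032
  E            0.258      1.017
  solve Keq expr → x = 0.2016; check Q = 15.54
Then change container volume by factor 1.5 (V_new/V_old).
Step 2:
                   E          B
  I            0.172      0.678
  C                0          0
  E            0.172      0.678
  solve Keq expr → x = 0; check Q = 15.54
Then add 0.01748 M of E.
Step 3:
                   E          B
  I           0.1895      0.678
  C         -0.01394    0.01394
  E           0.1755      0.692
  solve Keq expr → x = 0.006972; check Q = 15.54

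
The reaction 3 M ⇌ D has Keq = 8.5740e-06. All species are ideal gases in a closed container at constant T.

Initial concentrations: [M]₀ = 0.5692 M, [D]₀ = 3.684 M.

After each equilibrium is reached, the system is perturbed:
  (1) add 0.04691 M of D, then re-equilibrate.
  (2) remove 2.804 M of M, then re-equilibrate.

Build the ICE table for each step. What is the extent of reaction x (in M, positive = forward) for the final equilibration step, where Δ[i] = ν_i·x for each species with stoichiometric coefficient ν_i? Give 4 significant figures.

Q₀ = 19.98 vs Keq = 8.5740e-06 ⇒ Q>K, reverse
Step 1:
                  M         D
  Initial    0.5692     3.684
  Change      11.01    -3.671
  Equil       11.58   0.01332
  solve Keq expr → x = -3.671; check Q = 8.5740e-06
Then add 0.04691 M of D.
Step 2:
                  M         D
  Initial     11.58   0.06023
  Change     0.1393  -0.04642
  Equil       11.72    0.0138
  solve Keq expr → x = -0.04642; check Q = 8.5740e-06
Then remove 2.804 M of M.
Step 3:
                  M         D
  Initial     8.917    0.0138
  Change    0.02304 -0.007679
  Equil        8.94  0.006125
  solve Keq expr → x = -0.007679; check Q = 8.5740e-06

x = -0.007679 M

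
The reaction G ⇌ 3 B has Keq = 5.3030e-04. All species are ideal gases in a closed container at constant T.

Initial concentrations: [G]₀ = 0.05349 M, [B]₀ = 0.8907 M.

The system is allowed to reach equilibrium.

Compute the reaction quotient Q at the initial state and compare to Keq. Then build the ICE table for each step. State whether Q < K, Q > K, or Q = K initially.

Q₀ = 13.21 vs Keq = 5.3030e-04 ⇒ Q>K, reverse
Step 1:
                    G           B
  Initial     0.05349      0.8907
  Change       0.2782     -0.8347
  Equil        0.3317     0.05603
  solve Keq expr → x = -0.2782; check Q = 5.3030e-04

Q₀ = 13.21; Q > K (proceeds reverse)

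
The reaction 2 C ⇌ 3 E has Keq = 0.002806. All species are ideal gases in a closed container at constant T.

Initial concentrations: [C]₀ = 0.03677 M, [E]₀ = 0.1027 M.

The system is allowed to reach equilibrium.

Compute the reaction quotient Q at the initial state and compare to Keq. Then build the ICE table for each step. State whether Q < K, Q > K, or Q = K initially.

Q₀ = 0.8012; Q > K (proceeds reverse)

Q₀ = 0.8012 vs Keq = 0.002806 ⇒ Q>K, reverse
Step 1:
                    C           E
  I           0.03677      0.1027
  C           0.05003    -0.07505
  E            0.0868     0.02765
  solve Keq expr → x = -0.02502; check Q = 0.002806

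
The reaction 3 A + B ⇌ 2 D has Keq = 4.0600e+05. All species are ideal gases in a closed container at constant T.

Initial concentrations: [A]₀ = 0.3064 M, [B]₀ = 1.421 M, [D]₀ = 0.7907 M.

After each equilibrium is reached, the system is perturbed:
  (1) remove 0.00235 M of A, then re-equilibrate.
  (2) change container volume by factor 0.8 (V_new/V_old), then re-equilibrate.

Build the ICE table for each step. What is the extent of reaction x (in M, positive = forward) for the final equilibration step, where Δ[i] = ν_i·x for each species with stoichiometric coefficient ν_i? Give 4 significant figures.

Q₀ = 15.3 vs Keq = 4.0600e+05 ⇒ Q<K, forward
Step 1:
                  A         B         D
  Initial    0.3064     1.421    0.7907
  Change    -0.2942  -0.09807    0.1961
  Equil     0.01219     1.323    0.9868
  solve Keq expr → x = 0.09807; check Q = 4.0600e+05
Then remove 0.00235 M of A.
Step 2:
                  A         B         D
  Initial  0.009844     1.323    0.9868
  Change   0.002335 7.7826e-04 -0.001557
  Equil     0.01218     1.324    0.9853
  solve Keq expr → x = -7.7826e-04; check Q = 4.0600e+05
Then change container volume by factor 0.8 (V_new/V_old).
Step 3:
                  A         B         D
  Initial   0.01522     1.655     1.232
  Change  -0.002093 -6.9751e-04  0.001395
  Equil     0.01313     1.654     1.233
  solve Keq expr → x = 6.9751e-04; check Q = 4.0600e+05

x = 6.9751e-04 M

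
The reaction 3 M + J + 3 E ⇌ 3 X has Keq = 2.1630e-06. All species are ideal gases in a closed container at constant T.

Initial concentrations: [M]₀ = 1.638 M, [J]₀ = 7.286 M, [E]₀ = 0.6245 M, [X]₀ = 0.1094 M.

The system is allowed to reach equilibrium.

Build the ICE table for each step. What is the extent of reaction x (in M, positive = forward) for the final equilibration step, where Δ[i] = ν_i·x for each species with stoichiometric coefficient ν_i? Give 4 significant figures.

x = -0.02636 M

Q₀ = 1.6789e-04 vs Keq = 2.1630e-06 ⇒ Q>K, reverse
Step 1:
                  M         J         E         X
  init        1.638     7.286    0.6245    0.1094
  Δ         0.07907   0.02636   0.07907  -0.07907
  eq          1.717     7.312    0.7036   0.03033
  solve Keq expr → x = -0.02636; check Q = 2.1630e-06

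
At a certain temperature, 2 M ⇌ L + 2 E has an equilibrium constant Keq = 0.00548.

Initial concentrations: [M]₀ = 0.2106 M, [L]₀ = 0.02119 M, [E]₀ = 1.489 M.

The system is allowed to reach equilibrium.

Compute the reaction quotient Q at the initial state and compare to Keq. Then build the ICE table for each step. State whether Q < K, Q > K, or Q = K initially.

Q₀ = 1.059; Q > K (proceeds reverse)

Q₀ = 1.059 vs Keq = 0.00548 ⇒ Q>K, reverse
Step 1:
                   M          L          E
  Initial     0.2106    0.02119      1.489
  Change     0.04205   -0.02102   -0.04205
  Equil       0.2526 1.6707e-04      1.447
  solve Keq expr → x = -0.02102; check Q = 0.00548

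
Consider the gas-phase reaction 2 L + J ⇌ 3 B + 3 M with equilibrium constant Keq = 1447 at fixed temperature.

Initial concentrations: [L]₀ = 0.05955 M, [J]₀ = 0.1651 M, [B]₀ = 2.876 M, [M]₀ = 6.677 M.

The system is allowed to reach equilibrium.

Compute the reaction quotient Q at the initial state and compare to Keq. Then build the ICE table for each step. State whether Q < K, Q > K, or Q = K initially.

Q₀ = 1.2095e+07; Q > K (proceeds reverse)

Q₀ = 1.2095e+07 vs Keq = 1447 ⇒ Q>K, reverse
Step 1:
                   L          J          B          M
  init       0.05955     0.1651      2.876      6.677
  Δ           0.8369     0.4184     -1.255     -1.255
  eq          0.8964     0.5835      1.621      5.422
  solve Keq expr → x = -0.4184; check Q = 1447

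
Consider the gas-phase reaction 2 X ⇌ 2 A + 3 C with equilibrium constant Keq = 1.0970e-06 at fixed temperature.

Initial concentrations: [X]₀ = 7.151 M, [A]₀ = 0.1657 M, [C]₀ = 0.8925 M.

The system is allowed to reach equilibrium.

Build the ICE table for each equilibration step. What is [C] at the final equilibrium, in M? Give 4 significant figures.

[C]_eq = 0.6651 M

Q₀ = 3.8171e-04 vs Keq = 1.0970e-06 ⇒ Q>K, reverse
Step 1:
                    X           A           C
  I             7.151      0.1657      0.8925
  C            0.1516     -0.1516     -0.2274
  E             7.303      0.0141      0.6651
  solve Keq expr → x = -0.0758; check Q = 1.0970e-06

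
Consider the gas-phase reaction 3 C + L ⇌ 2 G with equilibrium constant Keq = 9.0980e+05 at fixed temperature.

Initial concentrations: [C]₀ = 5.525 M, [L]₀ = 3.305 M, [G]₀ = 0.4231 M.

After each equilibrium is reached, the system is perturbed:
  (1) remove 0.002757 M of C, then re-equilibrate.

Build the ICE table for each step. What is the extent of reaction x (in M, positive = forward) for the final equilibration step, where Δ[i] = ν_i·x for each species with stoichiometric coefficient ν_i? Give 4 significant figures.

Q₀ = 3.2116e-04 vs Keq = 9.0980e+05 ⇒ Q<K, forward
Step 1:
                   C          L          G
  Initial      5.525      3.305     0.4231
  Change      -5.502     -1.834      3.668
  Equil      0.02321      1.471      4.091
  solve Keq expr → x = 1.834; check Q = 9.0980e+05
Then remove 0.002757 M of C.
Step 2:
                   C          L          G
  Initial    0.02045      1.471      4.091
  Change    0.002745 9.1509e-04   -0.00183
  Equil       0.0232      1.472      4.089
  solve Keq expr → x = -9.1509e-04; check Q = 9.0980e+05

x = -9.1509e-04 M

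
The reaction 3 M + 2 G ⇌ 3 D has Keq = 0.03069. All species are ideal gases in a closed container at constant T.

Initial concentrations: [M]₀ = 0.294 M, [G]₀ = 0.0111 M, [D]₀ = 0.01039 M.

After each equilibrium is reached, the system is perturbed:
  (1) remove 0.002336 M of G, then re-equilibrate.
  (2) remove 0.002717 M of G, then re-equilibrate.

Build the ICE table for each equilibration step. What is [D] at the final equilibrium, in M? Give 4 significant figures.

[D]_eq = 0.004376 M

Q₀ = 0.3582 vs Keq = 0.03069 ⇒ Q>K, reverse
Step 1:
                    M           G           D
  init          0.294      0.0111     0.01039
  Δ          0.004866    0.003244   -0.004866
  eq           0.2989     0.01434    0.005524
  solve Keq expr → x = -0.001622; check Q = 0.03069
Then remove 0.002336 M of G.
Step 2:
                    M           G           D
  init         0.2989     0.01201    0.005524
  Δ        5.1552e-04  3.4368e-04 -5.1552e-04
  eq           0.2994     0.01235    0.005008
  solve Keq expr → x = -1.7184e-04; check Q = 0.03069
Then remove 0.002717 M of G.
Step 3:
                    M           G           D
  init         0.2994    0.009635    0.005008
  Δ        6.3231e-04  4.2154e-04 -6.3231e-04
  eq              0.3     0.01006    0.004376
  solve Keq expr → x = -2.1077e-04; check Q = 0.03069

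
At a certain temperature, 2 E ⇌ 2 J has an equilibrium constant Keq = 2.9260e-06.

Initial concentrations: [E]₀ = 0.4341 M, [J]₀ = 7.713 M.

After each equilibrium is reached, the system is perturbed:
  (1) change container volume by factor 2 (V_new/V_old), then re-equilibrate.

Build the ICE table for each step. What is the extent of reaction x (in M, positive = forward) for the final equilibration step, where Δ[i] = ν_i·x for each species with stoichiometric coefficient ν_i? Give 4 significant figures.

x = 0 M

Q₀ = 315.7 vs Keq = 2.9260e-06 ⇒ Q>K, reverse
Step 1:
                    E           J
  init         0.4341       7.713
  Δ             7.699      -7.699
  eq            8.133     0.01391
  solve Keq expr → x = -3.85; check Q = 2.9260e-06
Then change container volume by factor 2 (V_new/V_old).
Step 2:
                    E           J
  init          4.067    0.006956
  Δ                 0           0
  eq            4.067    0.006956
  solve Keq expr → x = 0; check Q = 2.9260e-06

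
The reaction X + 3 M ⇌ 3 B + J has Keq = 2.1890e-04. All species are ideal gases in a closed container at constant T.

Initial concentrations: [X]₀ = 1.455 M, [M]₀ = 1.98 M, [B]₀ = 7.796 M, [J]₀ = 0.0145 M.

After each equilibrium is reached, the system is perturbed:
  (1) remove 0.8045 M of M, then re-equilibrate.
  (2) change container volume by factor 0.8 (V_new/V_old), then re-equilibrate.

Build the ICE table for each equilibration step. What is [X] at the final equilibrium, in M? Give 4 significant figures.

[X]_eq = 1.837 M

Q₀ = 0.6083 vs Keq = 2.1890e-04 ⇒ Q>K, reverse
Step 1:
                   X          M          B          J
  I            1.455       1.98      7.796     0.0145
  C          0.01449    0.04348   -0.04348   -0.01449
  E            1.469      2.023      7.753 5.7198e-06
  solve Keq expr → x = -0.01449; check Q = 2.1890e-04
Then remove 0.8045 M of M.
Step 2:
                   X          M          B          J
  I            1.469      1.219      7.753 5.7198e-06
  C       4.4693e-06 1.3408e-05 -1.3408e-05 -4.4693e-06
  E            1.469      1.219      7.753 1.2505e-06
  solve Keq expr → x = -4.4693e-06; check Q = 2.1890e-04
Then change container volume by factor 0.8 (V_new/V_old).
Step 3:
                   X          M          B          J
  I            1.837      1.524      9.691 1.5632e-06
  C                0          0          0          0
  E            1.837      1.524      9.691 1.5632e-06
  solve Keq expr → x = 0; check Q = 2.1890e-04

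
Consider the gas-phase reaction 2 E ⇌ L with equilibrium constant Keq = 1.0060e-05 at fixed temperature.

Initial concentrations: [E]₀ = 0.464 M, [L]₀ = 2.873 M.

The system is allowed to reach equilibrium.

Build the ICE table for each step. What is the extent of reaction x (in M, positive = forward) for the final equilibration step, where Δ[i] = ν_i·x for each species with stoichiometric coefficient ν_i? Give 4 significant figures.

x = -2.873 M

Q₀ = 13.34 vs Keq = 1.0060e-05 ⇒ Q>K, reverse
Step 1:
                    E           L
  init          0.464       2.873
  Δ             5.745      -2.873
  eq            6.209  3.8786e-04
  solve Keq expr → x = -2.873; check Q = 1.0060e-05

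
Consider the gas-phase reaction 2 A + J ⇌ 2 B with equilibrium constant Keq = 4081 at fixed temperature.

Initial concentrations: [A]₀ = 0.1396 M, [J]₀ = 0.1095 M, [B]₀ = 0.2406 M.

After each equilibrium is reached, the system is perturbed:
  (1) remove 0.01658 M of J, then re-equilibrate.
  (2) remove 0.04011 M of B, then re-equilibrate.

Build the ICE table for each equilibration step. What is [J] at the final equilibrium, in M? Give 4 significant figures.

Q₀ = 27.13 vs Keq = 4081 ⇒ Q<K, forward
Step 1:
                    A           J           B
  Initial      0.1396      0.1095      0.2406
  Change      -0.1152    -0.05758      0.1152
  Equil       0.02444     0.05192      0.3558
  solve Keq expr → x = 0.05758; check Q = 4081
Then remove 0.01658 M of J.
Step 2:
                    A           J           B
  Initial     0.02444     0.03534      0.3558
  Change     0.004043    0.002022   -0.004043
  Equil       0.02848     0.03736      0.3517
  solve Keq expr → x = -0.002022; check Q = 4081
Then remove 0.04011 M of B.
Step 3:
                    A           J           B
  Initial     0.02848     0.03736      0.3116
  Change    -0.002587   -0.001293    0.002587
  Equil        0.0259     0.03607      0.3142
  solve Keq expr → x = 0.001293; check Q = 4081

[J]_eq = 0.03607 M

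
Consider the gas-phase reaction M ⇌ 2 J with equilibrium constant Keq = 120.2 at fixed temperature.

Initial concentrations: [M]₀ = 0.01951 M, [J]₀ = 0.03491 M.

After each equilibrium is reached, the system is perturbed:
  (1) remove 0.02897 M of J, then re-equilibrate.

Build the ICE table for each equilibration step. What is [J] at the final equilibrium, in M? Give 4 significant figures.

Q₀ = 0.06247 vs Keq = 120.2 ⇒ Q<K, forward
Step 1:
                    M           J
  I           0.01951     0.03491
  C          -0.01946     0.03893
  E        4.5360e-05     0.07384
  solve Keq expr → x = 0.01946; check Q = 120.2
Then remove 0.02897 M of J.
Step 2:
                    M           J
  I        4.5360e-05     0.04487
  C       -2.8568e-05  5.7136e-05
  E        1.6792e-05     0.04493
  solve Keq expr → x = 2.8568e-05; check Q = 120.2

[J]_eq = 0.04493 M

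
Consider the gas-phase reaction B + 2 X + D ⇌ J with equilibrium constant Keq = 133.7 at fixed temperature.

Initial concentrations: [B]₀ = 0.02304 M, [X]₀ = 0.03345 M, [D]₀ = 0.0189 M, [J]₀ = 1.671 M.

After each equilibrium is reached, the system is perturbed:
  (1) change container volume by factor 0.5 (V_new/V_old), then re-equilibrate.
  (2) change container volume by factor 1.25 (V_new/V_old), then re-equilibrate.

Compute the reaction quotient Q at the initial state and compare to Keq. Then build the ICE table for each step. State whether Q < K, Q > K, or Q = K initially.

Q₀ = 3.4296e+06; Q > K (proceeds reverse)

Q₀ = 3.4296e+06 vs Keq = 133.7 ⇒ Q>K, reverse
Step 1:
                   B          X          D          J
  Initial    0.02304    0.03345     0.0189      1.671
  Change      0.2098     0.4196     0.2098    -0.2098
  Equil       0.2328      0.453     0.2287      1.461
  solve Keq expr → x = -0.2098; check Q = 133.7
Then change container volume by factor 0.5 (V_new/V_old).
Step 2:
                   B          X          D          J
  Initial     0.4657     0.9061     0.4574      2.922
  Change     -0.1812    -0.3625    -0.1812     0.1812
  Equil       0.2844     0.5436     0.2762      3.104
  solve Keq expr → x = 0.1812; check Q = 133.7
Then change container volume by factor 1.25 (V_new/V_old).
Step 3:
                   B          X          D          J
  Initial     0.2276     0.4349     0.2209      2.483
  Change     0.03918    0.07837    0.03918   -0.03918
  Equil       0.2667     0.5133     0.2601      2.444
  solve Keq expr → x = -0.03918; check Q = 133.7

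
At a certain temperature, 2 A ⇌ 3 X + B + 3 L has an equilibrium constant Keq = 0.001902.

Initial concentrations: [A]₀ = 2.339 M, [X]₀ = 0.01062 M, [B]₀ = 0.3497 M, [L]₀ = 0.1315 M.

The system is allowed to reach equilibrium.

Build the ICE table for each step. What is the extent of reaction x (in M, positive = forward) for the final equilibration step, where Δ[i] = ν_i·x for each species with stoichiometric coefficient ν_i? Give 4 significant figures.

x = 0.1451 M

Q₀ = 1.7409e-10 vs Keq = 0.001902 ⇒ Q<K, forward
Step 1:
                   A          X          B          L
  I            2.339    0.01062     0.3497     0.1315
  C          -0.2902     0.4353     0.1451     0.4353
  E            2.049     0.4459     0.4948     0.5668
  solve Keq expr → x = 0.1451; check Q = 0.001902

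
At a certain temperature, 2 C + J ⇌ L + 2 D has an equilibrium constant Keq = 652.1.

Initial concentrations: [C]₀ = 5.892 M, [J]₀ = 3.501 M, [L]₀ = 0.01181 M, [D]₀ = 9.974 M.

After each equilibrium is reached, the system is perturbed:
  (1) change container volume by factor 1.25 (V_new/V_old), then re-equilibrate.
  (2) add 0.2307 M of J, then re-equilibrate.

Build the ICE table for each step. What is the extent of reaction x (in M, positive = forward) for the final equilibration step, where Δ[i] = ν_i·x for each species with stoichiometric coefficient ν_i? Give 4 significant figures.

x = 0.03332 M

Q₀ = 0.009667 vs Keq = 652.1 ⇒ Q<K, forward
Step 1:
                  C         J         L         D
  I           5.892     3.501   0.01181     9.974
  C          -4.973    -2.487     2.487     4.973
  E          0.9187     1.014     2.498     14.95
  solve Keq expr → x = 2.487; check Q = 652.1
Then change container volume by factor 1.25 (V_new/V_old).
Step 2:
                  C         J         L         D
  I          0.7349    0.8115     1.999     11.96
  C               0         0         0         0
  E          0.7349    0.8115     1.999     11.96
  solve Keq expr → x = 0; check Q = 652.1
Then add 0.2307 M of J.
Step 3:
                  C         J         L         D
  I          0.7349     1.042     1.999     11.96
  C        -0.06663  -0.03332   0.03332   0.06663
  E          0.6683     1.009     2.032     12.02
  solve Keq expr → x = 0.03332; check Q = 652.1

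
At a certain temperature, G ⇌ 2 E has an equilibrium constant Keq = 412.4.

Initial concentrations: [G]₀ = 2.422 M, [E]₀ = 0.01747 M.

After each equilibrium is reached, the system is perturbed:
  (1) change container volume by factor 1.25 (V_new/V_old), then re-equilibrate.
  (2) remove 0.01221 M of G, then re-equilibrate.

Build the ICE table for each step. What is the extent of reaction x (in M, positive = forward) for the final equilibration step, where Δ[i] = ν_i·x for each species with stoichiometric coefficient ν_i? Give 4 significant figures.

Q₀ = 1.2601e-04 vs Keq = 412.4 ⇒ Q<K, forward
Step 1:
                   G          E
  I            2.422    0.01747
  C           -2.367      4.734
  E          0.05476      4.752
  solve Keq expr → x = 2.367; check Q = 412.4
Then change container volume by factor 1.25 (V_new/V_old).
Step 2:
                   G          E
  I           0.0438      3.802
  C        -0.008449     0.0169
  E          0.03536      3.818
  solve Keq expr → x = 0.008449; check Q = 412.4
Then remove 0.01221 M of G.
Step 3:
                   G          E
  I          0.02315      3.818
  C          0.01178   -0.02355
  E          0.03492      3.795
  solve Keq expr → x = -0.01178; check Q = 412.4

x = -0.01178 M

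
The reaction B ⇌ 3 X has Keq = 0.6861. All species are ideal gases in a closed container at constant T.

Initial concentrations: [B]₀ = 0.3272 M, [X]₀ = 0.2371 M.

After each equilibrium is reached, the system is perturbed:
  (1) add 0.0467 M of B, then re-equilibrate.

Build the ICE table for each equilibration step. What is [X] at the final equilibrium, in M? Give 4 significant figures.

Q₀ = 0.04074 vs Keq = 0.6861 ⇒ Q<K, forward
Step 1:
                    B           X
  init         0.3272      0.2371
  Δ           -0.1003      0.3009
  eq           0.2269       0.538
  solve Keq expr → x = 0.1003; check Q = 0.6861
Then add 0.0467 M of B.
Step 2:
                    B           X
  init         0.2736       0.538
  Δ         -0.009345     0.02803
  eq           0.2643       0.566
  solve Keq expr → x = 0.009345; check Q = 0.6861

[X]_eq = 0.566 M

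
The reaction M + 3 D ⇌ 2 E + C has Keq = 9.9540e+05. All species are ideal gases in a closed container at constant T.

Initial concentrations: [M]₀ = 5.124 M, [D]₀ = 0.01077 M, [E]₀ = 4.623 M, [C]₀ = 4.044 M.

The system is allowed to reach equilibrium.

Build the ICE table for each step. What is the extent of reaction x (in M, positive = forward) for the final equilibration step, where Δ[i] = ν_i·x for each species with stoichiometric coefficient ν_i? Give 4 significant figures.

Q₀ = 1.3502e+07 vs Keq = 9.9540e+05 ⇒ Q>K, reverse
Step 1:
                  M         D         E         C
  init        5.124   0.01077     4.623     4.044
  Δ        0.004953   0.01486 -0.009907 -0.004953
  eq          5.129   0.02563     4.613     4.039
  solve Keq expr → x = -0.004953; check Q = 9.9540e+05

x = -0.004953 M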